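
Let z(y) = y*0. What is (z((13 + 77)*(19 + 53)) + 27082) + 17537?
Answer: 44619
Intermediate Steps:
z(y) = 0
(z((13 + 77)*(19 + 53)) + 27082) + 17537 = (0 + 27082) + 17537 = 27082 + 17537 = 44619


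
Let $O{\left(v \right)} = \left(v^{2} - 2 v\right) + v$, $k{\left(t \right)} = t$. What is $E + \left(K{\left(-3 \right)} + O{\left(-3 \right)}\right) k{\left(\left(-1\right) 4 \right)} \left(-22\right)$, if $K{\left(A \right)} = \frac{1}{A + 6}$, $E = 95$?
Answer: $\frac{3541}{3} \approx 1180.3$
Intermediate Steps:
$K{\left(A \right)} = \frac{1}{6 + A}$
$O{\left(v \right)} = v^{2} - v$
$E + \left(K{\left(-3 \right)} + O{\left(-3 \right)}\right) k{\left(\left(-1\right) 4 \right)} \left(-22\right) = 95 + \left(\frac{1}{6 - 3} - 3 \left(-1 - 3\right)\right) \left(\left(-1\right) 4\right) \left(-22\right) = 95 + \left(\frac{1}{3} - -12\right) \left(-4\right) \left(-22\right) = 95 + \left(\frac{1}{3} + 12\right) \left(-4\right) \left(-22\right) = 95 + \frac{37}{3} \left(-4\right) \left(-22\right) = 95 - - \frac{3256}{3} = 95 + \frac{3256}{3} = \frac{3541}{3}$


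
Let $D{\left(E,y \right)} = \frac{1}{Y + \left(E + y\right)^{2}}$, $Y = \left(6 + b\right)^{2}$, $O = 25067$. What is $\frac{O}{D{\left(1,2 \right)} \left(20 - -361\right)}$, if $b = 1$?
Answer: $\frac{1453886}{381} \approx 3816.0$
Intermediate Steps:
$Y = 49$ ($Y = \left(6 + 1\right)^{2} = 7^{2} = 49$)
$D{\left(E,y \right)} = \frac{1}{49 + \left(E + y\right)^{2}}$
$\frac{O}{D{\left(1,2 \right)} \left(20 - -361\right)} = \frac{25067}{\frac{1}{49 + \left(1 + 2\right)^{2}} \left(20 - -361\right)} = \frac{25067}{\frac{1}{49 + 3^{2}} \left(20 + 361\right)} = \frac{25067}{\frac{1}{49 + 9} \cdot 381} = \frac{25067}{\frac{1}{58} \cdot 381} = \frac{25067}{\frac{381}{58}} = 25067 \cdot \frac{58}{381} = \frac{1453886}{381}$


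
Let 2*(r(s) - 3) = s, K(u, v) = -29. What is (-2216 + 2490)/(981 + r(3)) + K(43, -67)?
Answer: -56611/1971 ≈ -28.722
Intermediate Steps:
r(s) = 3 + s/2
(-2216 + 2490)/(981 + r(3)) + K(43, -67) = (-2216 + 2490)/(981 + (3 + (½)*3)) - 29 = 274/(981 + (3 + 3/2)) - 29 = 274/(981 + 9/2) - 29 = 274/(1971/2) - 29 = 274*(2/1971) - 29 = 548/1971 - 29 = -56611/1971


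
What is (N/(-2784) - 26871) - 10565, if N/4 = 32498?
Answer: -13043977/348 ≈ -37483.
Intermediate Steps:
N = 129992 (N = 4*32498 = 129992)
(N/(-2784) - 26871) - 10565 = (129992/(-2784) - 26871) - 10565 = (129992*(-1/2784) - 26871) - 10565 = (-16249/348 - 26871) - 10565 = -9367357/348 - 10565 = -13043977/348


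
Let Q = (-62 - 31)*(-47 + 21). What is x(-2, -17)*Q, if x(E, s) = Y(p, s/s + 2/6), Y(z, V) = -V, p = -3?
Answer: -3224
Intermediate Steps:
Q = 2418 (Q = -93*(-26) = 2418)
x(E, s) = -4/3 (x(E, s) = -(s/s + 2/6) = -(1 + 2*(1/6)) = -(1 + 1/3) = -1*4/3 = -4/3)
x(-2, -17)*Q = -4/3*2418 = -3224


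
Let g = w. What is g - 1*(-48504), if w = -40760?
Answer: 7744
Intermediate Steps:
g = -40760
g - 1*(-48504) = -40760 - 1*(-48504) = -40760 + 48504 = 7744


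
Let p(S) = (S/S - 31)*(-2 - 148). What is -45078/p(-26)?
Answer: -7513/750 ≈ -10.017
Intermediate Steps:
p(S) = 4500 (p(S) = (1 - 31)*(-150) = -30*(-150) = 4500)
-45078/p(-26) = -45078/4500 = -45078*1/4500 = -7513/750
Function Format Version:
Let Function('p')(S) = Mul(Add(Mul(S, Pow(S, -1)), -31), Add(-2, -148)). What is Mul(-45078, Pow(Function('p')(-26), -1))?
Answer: Rational(-7513, 750) ≈ -10.017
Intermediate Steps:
Function('p')(S) = 4500 (Function('p')(S) = Mul(Add(1, -31), -150) = Mul(-30, -150) = 4500)
Mul(-45078, Pow(Function('p')(-26), -1)) = Mul(-45078, Pow(4500, -1)) = Mul(-45078, Rational(1, 4500)) = Rational(-7513, 750)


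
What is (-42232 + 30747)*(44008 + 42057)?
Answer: -988456525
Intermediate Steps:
(-42232 + 30747)*(44008 + 42057) = -11485*86065 = -988456525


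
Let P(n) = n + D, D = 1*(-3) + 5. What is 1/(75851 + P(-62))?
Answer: 1/75791 ≈ 1.3194e-5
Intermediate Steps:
D = 2 (D = -3 + 5 = 2)
P(n) = 2 + n (P(n) = n + 2 = 2 + n)
1/(75851 + P(-62)) = 1/(75851 + (2 - 62)) = 1/(75851 - 60) = 1/75791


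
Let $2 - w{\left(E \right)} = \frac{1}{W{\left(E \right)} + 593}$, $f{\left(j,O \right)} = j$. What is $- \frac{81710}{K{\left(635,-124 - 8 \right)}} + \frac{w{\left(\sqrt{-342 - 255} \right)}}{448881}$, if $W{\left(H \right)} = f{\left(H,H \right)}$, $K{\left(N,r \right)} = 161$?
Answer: $\frac{- 36678066188 \sqrt{597} + 21750093249645 i}{72269841 \left(\sqrt{597} - 593 i\right)} \approx -507.52 - 7.4506 \cdot 10^{-9} i$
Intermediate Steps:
$W{\left(H \right)} = H$
$w{\left(E \right)} = 2 - \frac{1}{593 + E}$ ($w{\left(E \right)} = 2 - \frac{1}{E + 593} = 2 - \frac{1}{593 + E}$)
$- \frac{81710}{K{\left(635,-124 - 8 \right)}} + \frac{w{\left(\sqrt{-342 - 255} \right)}}{448881} = - \frac{81710}{161} + \frac{\frac{1}{593 + \sqrt{-342 - 255}} \left(1185 + 2 \sqrt{-342 - 255}\right)}{448881} = \left(-81710\right) \frac{1}{161} + \frac{1185 + 2 \sqrt{-597}}{593 + \sqrt{-597}} \cdot \frac{1}{448881} = - \frac{81710}{161} + \frac{1185 + 2 i \sqrt{597}}{593 + i \sqrt{597}} \cdot \frac{1}{448881} = - \frac{81710}{161} + \frac{1185 + 2 i \sqrt{597}}{448881 \left(593 + i \sqrt{597}\right)}$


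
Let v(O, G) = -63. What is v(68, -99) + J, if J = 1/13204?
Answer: -831851/13204 ≈ -63.000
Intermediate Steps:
J = 1/13204 ≈ 7.5735e-5
v(68, -99) + J = -63 + 1/13204 = -831851/13204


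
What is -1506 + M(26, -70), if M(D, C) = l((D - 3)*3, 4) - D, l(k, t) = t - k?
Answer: -1597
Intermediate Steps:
M(D, C) = 13 - 4*D (M(D, C) = (4 - (D - 3)*3) - D = (4 - (-3 + D)*3) - D = (4 - (-9 + 3*D)) - D = (4 + (9 - 3*D)) - D = (13 - 3*D) - D = 13 - 4*D)
-1506 + M(26, -70) = -1506 + (13 - 4*26) = -1506 + (13 - 104) = -1506 - 91 = -1597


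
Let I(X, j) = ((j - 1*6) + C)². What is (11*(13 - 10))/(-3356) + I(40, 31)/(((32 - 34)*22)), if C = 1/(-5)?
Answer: -12909539/922900 ≈ -13.988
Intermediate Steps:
C = -⅕ (C = 1*(-⅕) = -⅕ ≈ -0.20000)
I(X, j) = (-31/5 + j)² (I(X, j) = ((j - 1*6) - ⅕)² = ((j - 6) - ⅕)² = ((-6 + j) - ⅕)² = (-31/5 + j)²)
(11*(13 - 10))/(-3356) + I(40, 31)/(((32 - 34)*22)) = (11*(13 - 10))/(-3356) + ((-31 + 5*31)²/25)/(((32 - 34)*22)) = (11*3)*(-1/3356) + ((-31 + 155)²/25)/((-2*22)) = 33*(-1/3356) + ((1/25)*124²)/(-44) = -33/3356 + ((1/25)*15376)*(-1/44) = -33/3356 + (15376/25)*(-1/44) = -33/3356 - 3844/275 = -12909539/922900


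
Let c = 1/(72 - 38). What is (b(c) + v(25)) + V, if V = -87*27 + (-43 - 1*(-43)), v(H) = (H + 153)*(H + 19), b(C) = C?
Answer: 186423/34 ≈ 5483.0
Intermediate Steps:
c = 1/34 ≈ 0.029412
v(H) = (19 + H)*(153 + H) (v(H) = (153 + H)*(19 + H) = (19 + H)*(153 + H))
V = -2349 (V = -2349 + (-43 + 43) = -2349 + 0 = -2349)
(b(c) + v(25)) + V = (1/34 + (2907 + 25² + 172*25)) - 2349 = (1/34 + (2907 + 625 + 4300)) - 2349 = (1/34 + 7832) - 2349 = 266289/34 - 2349 = 186423/34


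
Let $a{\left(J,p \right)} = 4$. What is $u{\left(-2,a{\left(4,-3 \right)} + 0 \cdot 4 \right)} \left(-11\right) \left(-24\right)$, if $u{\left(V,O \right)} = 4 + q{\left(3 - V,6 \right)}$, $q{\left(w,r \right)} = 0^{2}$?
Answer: $1056$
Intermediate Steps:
$q{\left(w,r \right)} = 0$
$u{\left(V,O \right)} = 4$ ($u{\left(V,O \right)} = 4 + 0 = 4$)
$u{\left(-2,a{\left(4,-3 \right)} + 0 \cdot 4 \right)} \left(-11\right) \left(-24\right) = 4 \left(-11\right) \left(-24\right) = \left(-44\right) \left(-24\right) = 1056$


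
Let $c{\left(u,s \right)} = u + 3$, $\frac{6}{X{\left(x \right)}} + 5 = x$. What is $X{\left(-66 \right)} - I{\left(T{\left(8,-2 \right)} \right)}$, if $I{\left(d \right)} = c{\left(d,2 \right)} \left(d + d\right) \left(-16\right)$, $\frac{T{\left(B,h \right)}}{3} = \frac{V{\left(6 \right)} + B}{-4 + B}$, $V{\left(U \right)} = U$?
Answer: $\frac{322050}{71} \approx 4535.9$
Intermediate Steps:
$X{\left(x \right)} = \frac{6}{-5 + x}$
$c{\left(u,s \right)} = 3 + u$
$T{\left(B,h \right)} = \frac{3 \left(6 + B\right)}{-4 + B}$ ($T{\left(B,h \right)} = 3 \frac{6 + B}{-4 + B} = \frac{3 \left(6 + B\right)}{-4 + B}$)
$I{\left(d \right)} = - 32 d \left(3 + d\right)$ ($I{\left(d \right)} = \left(3 + d\right) \left(d + d\right) \left(-16\right) = \left(3 + d\right) 2 d \left(-16\right) = 2 d \left(3 + d\right) \left(-16\right) = - 32 d \left(3 + d\right)$)
$X{\left(-66 \right)} - I{\left(T{\left(8,-2 \right)} \right)} = \frac{6}{-5 - 66} - - 32 \frac{3 \left(6 + 8\right)}{-4 + 8} \left(3 + \frac{3 \left(6 + 8\right)}{-4 + 8}\right) = \frac{6}{-71} - - 32 \cdot 3 \cdot \frac{1}{4} \cdot 14 \left(3 + 3 \cdot \frac{1}{4} \cdot 14\right) = 6 \left(- \frac{1}{71}\right) - - 32 \cdot 3 \cdot \frac{1}{4} \cdot 14 \left(3 + 3 \cdot \frac{1}{4} \cdot 14\right) = - \frac{6}{71} - \left(-32\right) \frac{21}{2} \left(3 + \frac{21}{2}\right) = - \frac{6}{71} - \left(-32\right) \frac{21}{2} \cdot \frac{27}{2} = - \frac{6}{71} - -4536 = - \frac{6}{71} + 4536 = \frac{322050}{71}$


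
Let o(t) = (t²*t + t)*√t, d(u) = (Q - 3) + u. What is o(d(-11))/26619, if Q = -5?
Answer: -362*I*√19/1401 ≈ -1.1263*I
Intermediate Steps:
d(u) = -8 + u (d(u) = (-5 - 3) + u = -8 + u)
o(t) = √t*(t + t³) (o(t) = (t³ + t)*√t = (t + t³)*√t = √t*(t + t³))
o(d(-11))/26619 = ((-8 - 11)^(3/2)*(1 + (-8 - 11)²))/26619 = ((-19)^(3/2)*(1 + (-19)²))*(1/26619) = ((-19*I*√19)*(1 + 361))*(1/26619) = (-19*I*√19*362)*(1/26619) = -6878*I*√19*(1/26619) = -362*I*√19/1401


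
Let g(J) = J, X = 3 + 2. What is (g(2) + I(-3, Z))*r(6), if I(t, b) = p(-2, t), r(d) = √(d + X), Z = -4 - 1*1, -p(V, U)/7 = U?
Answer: 23*√11 ≈ 76.282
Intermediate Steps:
p(V, U) = -7*U
X = 5
Z = -5 (Z = -4 - 1 = -5)
r(d) = √(5 + d) (r(d) = √(d + 5) = √(5 + d))
I(t, b) = -7*t
(g(2) + I(-3, Z))*r(6) = (2 - 7*(-3))*√(5 + 6) = (2 + 21)*√11 = 23*√11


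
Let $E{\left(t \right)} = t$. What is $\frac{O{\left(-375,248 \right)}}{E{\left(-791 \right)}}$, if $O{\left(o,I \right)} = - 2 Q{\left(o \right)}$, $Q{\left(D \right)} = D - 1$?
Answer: $- \frac{752}{791} \approx -0.9507$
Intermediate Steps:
$Q{\left(D \right)} = -1 + D$
$O{\left(o,I \right)} = 2 - 2 o$ ($O{\left(o,I \right)} = - 2 \left(-1 + o\right) = 2 - 2 o$)
$\frac{O{\left(-375,248 \right)}}{E{\left(-791 \right)}} = \frac{2 - -750}{-791} = \left(2 + 750\right) \left(- \frac{1}{791}\right) = 752 \left(- \frac{1}{791}\right) = - \frac{752}{791}$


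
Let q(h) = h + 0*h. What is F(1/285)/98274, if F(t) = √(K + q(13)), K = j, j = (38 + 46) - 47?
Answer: 5*√2/98274 ≈ 7.1953e-5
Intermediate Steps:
j = 37 (j = 84 - 47 = 37)
q(h) = h (q(h) = h + 0 = h)
K = 37
F(t) = 5*√2 (F(t) = √(37 + 13) = √50 = 5*√2)
F(1/285)/98274 = (5*√2)/98274 = (5*√2)*(1/98274) = 5*√2/98274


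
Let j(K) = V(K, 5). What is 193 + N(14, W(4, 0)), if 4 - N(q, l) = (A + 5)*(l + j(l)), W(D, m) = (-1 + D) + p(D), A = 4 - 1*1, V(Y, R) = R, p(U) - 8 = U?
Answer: 37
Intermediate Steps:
p(U) = 8 + U
A = 3 (A = 4 - 1 = 3)
j(K) = 5
W(D, m) = 7 + 2*D (W(D, m) = (-1 + D) + (8 + D) = 7 + 2*D)
N(q, l) = -36 - 8*l (N(q, l) = 4 - (3 + 5)*(l + 5) = 4 - 8*(5 + l) = 4 - (40 + 8*l) = 4 + (-40 - 8*l) = -36 - 8*l)
193 + N(14, W(4, 0)) = 193 + (-36 - 8*(7 + 2*4)) = 193 + (-36 - 8*(7 + 8)) = 193 + (-36 - 8*15) = 193 + (-36 - 120) = 193 - 156 = 37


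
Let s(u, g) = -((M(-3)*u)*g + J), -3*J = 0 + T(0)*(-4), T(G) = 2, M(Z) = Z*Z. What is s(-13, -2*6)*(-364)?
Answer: 1536080/3 ≈ 5.1203e+5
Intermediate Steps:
M(Z) = Z²
J = 8/3 (J = -(0 + 2*(-4))/3 = -(0 - 8)/3 = -⅓*(-8) = 8/3 ≈ 2.6667)
s(u, g) = -8/3 - 9*g*u (s(u, g) = -(((-3)²*u)*g + 8/3) = -((9*u)*g + 8/3) = -(9*g*u + 8/3) = -(8/3 + 9*g*u) = -8/3 - 9*g*u)
s(-13, -2*6)*(-364) = (-8/3 - 9*(-2*6)*(-13))*(-364) = (-8/3 - 9*(-12)*(-13))*(-364) = (-8/3 - 1404)*(-364) = -4220/3*(-364) = 1536080/3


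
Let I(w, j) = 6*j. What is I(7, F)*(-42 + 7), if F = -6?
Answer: 1260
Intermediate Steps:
I(7, F)*(-42 + 7) = (6*(-6))*(-42 + 7) = -36*(-35) = 1260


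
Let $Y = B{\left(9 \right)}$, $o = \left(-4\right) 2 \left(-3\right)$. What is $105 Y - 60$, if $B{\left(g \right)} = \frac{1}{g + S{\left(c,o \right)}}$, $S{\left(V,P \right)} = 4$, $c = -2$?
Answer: $- \frac{675}{13} \approx -51.923$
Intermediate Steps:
$o = 24$ ($o = \left(-8\right) \left(-3\right) = 24$)
$B{\left(g \right)} = \frac{1}{4 + g}$ ($B{\left(g \right)} = \frac{1}{g + 4} = \frac{1}{4 + g}$)
$Y = \frac{1}{13}$ ($Y = \frac{1}{4 + 9} = \frac{1}{13} \approx 0.076923$)
$105 Y - 60 = 105 \cdot \frac{1}{13} - 60 = \frac{105}{13} - 60 = - \frac{675}{13}$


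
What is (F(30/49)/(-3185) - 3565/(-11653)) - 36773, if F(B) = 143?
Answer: -104985618163/2854985 ≈ -36773.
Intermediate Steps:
(F(30/49)/(-3185) - 3565/(-11653)) - 36773 = (143/(-3185) - 3565/(-11653)) - 36773 = (143*(-1/3185) - 3565*(-1/11653)) - 36773 = (-11/245 + 3565/11653) - 36773 = 745242/2854985 - 36773 = -104985618163/2854985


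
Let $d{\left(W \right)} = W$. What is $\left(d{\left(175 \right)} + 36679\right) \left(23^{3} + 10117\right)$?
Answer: $821254536$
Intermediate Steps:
$\left(d{\left(175 \right)} + 36679\right) \left(23^{3} + 10117\right) = \left(175 + 36679\right) \left(23^{3} + 10117\right) = 36854 \left(12167 + 10117\right) = 36854 \cdot 22284 = 821254536$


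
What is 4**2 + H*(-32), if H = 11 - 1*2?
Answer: -272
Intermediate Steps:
H = 9 (H = 11 - 2 = 9)
4**2 + H*(-32) = 4**2 + 9*(-32) = 16 - 288 = -272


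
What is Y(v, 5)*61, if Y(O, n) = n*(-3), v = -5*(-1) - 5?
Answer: -915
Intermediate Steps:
v = 0 (v = 5 - 5 = 0)
Y(O, n) = -3*n
Y(v, 5)*61 = -3*5*61 = -15*61 = -915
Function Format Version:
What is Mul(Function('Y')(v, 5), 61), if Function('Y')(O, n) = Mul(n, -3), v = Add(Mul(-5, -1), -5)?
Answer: -915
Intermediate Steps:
v = 0 (v = Add(5, -5) = 0)
Function('Y')(O, n) = Mul(-3, n)
Mul(Function('Y')(v, 5), 61) = Mul(Mul(-3, 5), 61) = Mul(-15, 61) = -915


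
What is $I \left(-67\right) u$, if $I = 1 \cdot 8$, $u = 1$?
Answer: $-536$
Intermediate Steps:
$I = 8$
$I \left(-67\right) u = 8 \left(-67\right) 1 = \left(-536\right) 1 = -536$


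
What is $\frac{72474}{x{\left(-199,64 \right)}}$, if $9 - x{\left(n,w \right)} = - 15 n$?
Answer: $- \frac{12079}{496} \approx -24.353$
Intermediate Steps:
$x{\left(n,w \right)} = 9 + 15 n$ ($x{\left(n,w \right)} = 9 - - 15 n = 9 + 15 n$)
$\frac{72474}{x{\left(-199,64 \right)}} = \frac{72474}{9 + 15 \left(-199\right)} = \frac{72474}{9 - 2985} = \frac{72474}{-2976} = 72474 \left(- \frac{1}{2976}\right) = - \frac{12079}{496}$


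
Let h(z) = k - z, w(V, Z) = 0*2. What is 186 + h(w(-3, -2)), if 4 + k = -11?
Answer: 171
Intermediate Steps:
w(V, Z) = 0
k = -15 (k = -4 - 11 = -15)
h(z) = -15 - z
186 + h(w(-3, -2)) = 186 + (-15 - 1*0) = 186 + (-15 + 0) = 186 - 15 = 171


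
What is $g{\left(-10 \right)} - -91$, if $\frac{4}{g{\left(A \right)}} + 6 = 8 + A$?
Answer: $\frac{181}{2} \approx 90.5$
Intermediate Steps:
$g{\left(A \right)} = \frac{4}{2 + A}$ ($g{\left(A \right)} = \frac{4}{-6 + \left(8 + A\right)} = \frac{4}{2 + A}$)
$g{\left(-10 \right)} - -91 = \frac{4}{2 - 10} - -91 = \frac{4}{-8} + 91 = 4 \left(- \frac{1}{8}\right) + 91 = - \frac{1}{2} + 91 = \frac{181}{2}$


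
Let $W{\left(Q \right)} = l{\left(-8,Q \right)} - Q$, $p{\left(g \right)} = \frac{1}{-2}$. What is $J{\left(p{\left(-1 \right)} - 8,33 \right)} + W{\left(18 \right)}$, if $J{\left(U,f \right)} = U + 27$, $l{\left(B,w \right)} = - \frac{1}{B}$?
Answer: $\frac{5}{8} \approx 0.625$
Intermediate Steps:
$p{\left(g \right)} = - \frac{1}{2}$
$J{\left(U,f \right)} = 27 + U$
$W{\left(Q \right)} = \frac{1}{8} - Q$ ($W{\left(Q \right)} = - \frac{1}{-8} - Q = \left(-1\right) \left(- \frac{1}{8}\right) - Q = \frac{1}{8} - Q$)
$J{\left(p{\left(-1 \right)} - 8,33 \right)} + W{\left(18 \right)} = \left(27 - \frac{17}{2}\right) + \left(\frac{1}{8} - 18\right) = \frac{37}{2} - \frac{143}{8} = \frac{5}{8}$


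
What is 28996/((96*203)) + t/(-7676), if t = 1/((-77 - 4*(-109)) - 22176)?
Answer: 303492601145/203975161656 ≈ 1.4879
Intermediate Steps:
t = -1/21817 (t = 1/((-77 + 436) - 22176) = 1/(359 - 22176) = 1/(-21817) = -1/21817 ≈ -4.5836e-5)
28996/((96*203)) + t/(-7676) = 28996/((96*203)) - 1/21817/(-7676) = 28996/19488 - 1/21817*(-1/7676) = 28996*(1/19488) + 1/167467292 = 7249/4872 + 1/167467292 = 303492601145/203975161656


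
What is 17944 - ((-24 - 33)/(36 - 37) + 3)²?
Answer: 14344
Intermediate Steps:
17944 - ((-24 - 33)/(36 - 37) + 3)² = 17944 - (-57/(-1) + 3)² = 17944 - (-57*(-1) + 3)² = 17944 - (57 + 3)² = 17944 - 1*60² = 17944 - 1*3600 = 17944 - 3600 = 14344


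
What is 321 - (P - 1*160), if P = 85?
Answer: 396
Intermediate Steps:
321 - (P - 1*160) = 321 - (85 - 1*160) = 321 - (85 - 160) = 321 - 1*(-75) = 321 + 75 = 396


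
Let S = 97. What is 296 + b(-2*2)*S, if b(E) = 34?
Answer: 3594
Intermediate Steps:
296 + b(-2*2)*S = 296 + 34*97 = 296 + 3298 = 3594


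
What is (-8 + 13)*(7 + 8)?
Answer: 75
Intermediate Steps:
(-8 + 13)*(7 + 8) = 5*15 = 75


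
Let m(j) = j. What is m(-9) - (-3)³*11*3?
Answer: 882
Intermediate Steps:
m(-9) - (-3)³*11*3 = -9 - (-3)³*11*3 = -9 - (-27*11)*3 = -9 - (-297)*3 = -9 - 1*(-891) = -9 + 891 = 882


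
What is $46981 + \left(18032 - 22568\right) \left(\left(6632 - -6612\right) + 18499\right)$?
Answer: $-143939267$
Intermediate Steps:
$46981 + \left(18032 - 22568\right) \left(\left(6632 - -6612\right) + 18499\right) = 46981 - 4536 \left(\left(6632 + 6612\right) + 18499\right) = 46981 - 4536 \left(13244 + 18499\right) = 46981 - 143986248 = -143939267$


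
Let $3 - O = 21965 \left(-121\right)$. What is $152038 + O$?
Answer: $2809806$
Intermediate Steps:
$O = 2657768$ ($O = 3 - 21965 \left(-121\right) = 3 - -2657765 = 3 + 2657765 = 2657768$)
$152038 + O = 152038 + 2657768 = 2809806$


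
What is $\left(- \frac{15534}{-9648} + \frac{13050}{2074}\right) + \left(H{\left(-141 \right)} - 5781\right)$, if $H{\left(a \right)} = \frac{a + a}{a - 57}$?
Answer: $- \frac{105866667109}{18342456} \approx -5771.7$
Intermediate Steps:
$H{\left(a \right)} = \frac{2 a}{-57 + a}$ ($H{\left(a \right)} = \frac{2 a}{a - 57} = \frac{2 a}{-57 + a}$)
$\left(- \frac{15534}{-9648} + \frac{13050}{2074}\right) + \left(H{\left(-141 \right)} - 5781\right) = \left(- \frac{15534}{-9648} + \frac{13050}{2074}\right) - \left(5781 + \frac{282}{-57 - 141}\right) = \left(\left(-15534\right) \left(- \frac{1}{9648}\right) + 13050 \cdot \frac{1}{2074}\right) - \left(5781 + \frac{282}{-198}\right) = \left(\frac{863}{536} + \frac{6525}{1037}\right) - \left(5781 + 282 \left(- \frac{1}{198}\right)\right) = \frac{4392331}{555832} + \left(\frac{47}{33} - 5781\right) = \frac{4392331}{555832} - \frac{190726}{33} = - \frac{105866667109}{18342456}$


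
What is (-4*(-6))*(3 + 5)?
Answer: 192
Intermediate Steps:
(-4*(-6))*(3 + 5) = 24*8 = 192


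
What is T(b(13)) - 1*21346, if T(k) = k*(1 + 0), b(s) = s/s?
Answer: -21345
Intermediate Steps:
b(s) = 1
T(k) = k (T(k) = k*1 = k)
T(b(13)) - 1*21346 = 1 - 1*21346 = 1 - 21346 = -21345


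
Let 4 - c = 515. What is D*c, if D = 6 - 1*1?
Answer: -2555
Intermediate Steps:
c = -511 (c = 4 - 1*515 = 4 - 515 = -511)
D = 5 (D = 6 - 1 = 5)
D*c = 5*(-511) = -2555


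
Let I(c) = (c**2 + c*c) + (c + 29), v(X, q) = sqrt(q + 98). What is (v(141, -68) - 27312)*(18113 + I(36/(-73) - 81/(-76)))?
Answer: -953281127912154/1923769 + 279227043911*sqrt(30)/15390152 ≈ -4.9543e+8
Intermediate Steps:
v(X, q) = sqrt(98 + q)
I(c) = 29 + c + 2*c**2 (I(c) = (c**2 + c**2) + (29 + c) = 2*c**2 + (29 + c) = 29 + c + 2*c**2)
(v(141, -68) - 27312)*(18113 + I(36/(-73) - 81/(-76))) = (sqrt(98 - 68) - 27312)*(18113 + (29 + (36/(-73) - 81/(-76)) + 2*(36/(-73) - 81/(-76))**2)) = (sqrt(30) - 27312)*(18113 + (29 + (36*(-1/73) - 81*(-1/76)) + 2*(36*(-1/73) - 81*(-1/76))**2)) = (-27312 + sqrt(30))*(18113 + (29 + (-36/73 + 81/76) + 2*(-36/73 + 81/76)**2)) = (-27312 + sqrt(30))*(18113 + (29 + 3177/5548 + 2*(3177/5548)**2)) = (-27312 + sqrt(30))*(18113 + (29 + 3177/5548 + 2*(10093329/30780304))) = (-27312 + sqrt(30))*(18113 + (29 + 3177/5548 + 10093329/15390152)) = (-27312 + sqrt(30))*(18113 + 465220735/15390152) = (-27312 + sqrt(30))*(279227043911/15390152) = -953281127912154/1923769 + 279227043911*sqrt(30)/15390152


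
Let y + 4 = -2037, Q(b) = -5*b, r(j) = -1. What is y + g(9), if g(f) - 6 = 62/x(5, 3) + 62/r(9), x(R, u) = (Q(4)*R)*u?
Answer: -314581/150 ≈ -2097.2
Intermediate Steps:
x(R, u) = -20*R*u (x(R, u) = ((-5*4)*R)*u = (-20*R)*u = -20*R*u)
g(f) = -8431/150 (g(f) = 6 + (62/((-20*5*3)) + 62/(-1)) = 6 + (62/(-300) + 62*(-1)) = 6 + (62*(-1/300) - 62) = 6 + (-31/150 - 62) = 6 - 9331/150 = -8431/150)
y = -2041 (y = -4 - 2037 = -2041)
y + g(9) = -2041 - 8431/150 = -314581/150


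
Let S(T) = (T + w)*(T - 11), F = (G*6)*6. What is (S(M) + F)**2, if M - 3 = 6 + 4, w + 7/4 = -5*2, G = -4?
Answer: 80089/4 ≈ 20022.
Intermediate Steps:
w = -47/4 (w = -7/4 - 5*2 = -7/4 - 10 = -47/4 ≈ -11.750)
F = -144 (F = -4*6*6 = -24*6 = -144)
M = 13 (M = 3 + (6 + 4) = 3 + 10 = 13)
S(T) = (-11 + T)*(-47/4 + T) (S(T) = (T - 47/4)*(T - 11) = (-47/4 + T)*(-11 + T) = (-11 + T)*(-47/4 + T))
(S(M) + F)**2 = ((517/4 + 13**2 - 91/4*13) - 144)**2 = ((517/4 + 169 - 1183/4) - 144)**2 = (5/2 - 144)**2 = (-283/2)**2 = 80089/4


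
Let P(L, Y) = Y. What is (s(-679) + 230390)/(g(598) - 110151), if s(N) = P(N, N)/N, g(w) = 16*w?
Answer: -32913/14369 ≈ -2.2906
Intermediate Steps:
s(N) = 1 (s(N) = N/N = 1)
(s(-679) + 230390)/(g(598) - 110151) = (1 + 230390)/(16*598 - 110151) = 230391/(9568 - 110151) = 230391/(-100583) = 230391*(-1/100583) = -32913/14369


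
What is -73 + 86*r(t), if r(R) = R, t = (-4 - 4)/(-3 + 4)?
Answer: -761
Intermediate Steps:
t = -8 (t = -8/1 = -8*1 = -8)
-73 + 86*r(t) = -73 + 86*(-8) = -73 - 688 = -761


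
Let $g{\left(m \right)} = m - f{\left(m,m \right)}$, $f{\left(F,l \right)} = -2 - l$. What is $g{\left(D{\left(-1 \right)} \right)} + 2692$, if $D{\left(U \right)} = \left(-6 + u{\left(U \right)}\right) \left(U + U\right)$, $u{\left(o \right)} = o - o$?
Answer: $2718$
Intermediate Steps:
$u{\left(o \right)} = 0$
$D{\left(U \right)} = - 12 U$ ($D{\left(U \right)} = \left(-6 + 0\right) \left(U + U\right) = - 6 \cdot 2 U = - 12 U$)
$g{\left(m \right)} = 2 + 2 m$ ($g{\left(m \right)} = m - \left(-2 - m\right) = m + \left(2 + m\right) = 2 + 2 m$)
$g{\left(D{\left(-1 \right)} \right)} + 2692 = \left(2 + 2 \left(\left(-12\right) \left(-1\right)\right)\right) + 2692 = \left(2 + 2 \cdot 12\right) + 2692 = \left(2 + 24\right) + 2692 = 26 + 2692 = 2718$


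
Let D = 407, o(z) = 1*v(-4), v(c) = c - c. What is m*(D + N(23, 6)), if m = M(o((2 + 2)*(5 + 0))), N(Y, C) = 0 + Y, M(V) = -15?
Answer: -6450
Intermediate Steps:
v(c) = 0
o(z) = 0 (o(z) = 1*0 = 0)
N(Y, C) = Y
m = -15
m*(D + N(23, 6)) = -15*(407 + 23) = -15*430 = -6450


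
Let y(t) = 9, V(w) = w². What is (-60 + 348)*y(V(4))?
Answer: 2592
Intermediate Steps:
(-60 + 348)*y(V(4)) = (-60 + 348)*9 = 288*9 = 2592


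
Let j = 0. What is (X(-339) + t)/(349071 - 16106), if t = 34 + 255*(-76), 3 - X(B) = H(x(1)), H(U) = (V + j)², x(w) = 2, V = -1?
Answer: -19344/332965 ≈ -0.058096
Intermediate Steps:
H(U) = 1 (H(U) = (-1 + 0)² = (-1)² = 1)
X(B) = 2 (X(B) = 3 - 1*1 = 3 - 1 = 2)
t = -19346 (t = 34 - 19380 = -19346)
(X(-339) + t)/(349071 - 16106) = (2 - 19346)/(349071 - 16106) = -19344/332965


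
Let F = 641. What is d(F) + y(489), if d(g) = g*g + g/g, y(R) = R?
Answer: 411371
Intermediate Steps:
d(g) = 1 + g² (d(g) = g² + 1 = 1 + g²)
d(F) + y(489) = (1 + 641²) + 489 = (1 + 410881) + 489 = 410882 + 489 = 411371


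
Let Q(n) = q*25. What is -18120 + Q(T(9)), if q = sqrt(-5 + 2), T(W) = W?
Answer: -18120 + 25*I*sqrt(3) ≈ -18120.0 + 43.301*I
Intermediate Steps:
q = I*sqrt(3) (q = sqrt(-3) = I*sqrt(3) ≈ 1.732*I)
Q(n) = 25*I*sqrt(3) (Q(n) = (I*sqrt(3))*25 = 25*I*sqrt(3))
-18120 + Q(T(9)) = -18120 + 25*I*sqrt(3)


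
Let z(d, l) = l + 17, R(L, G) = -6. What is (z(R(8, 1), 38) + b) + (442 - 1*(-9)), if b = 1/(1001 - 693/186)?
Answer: 31286548/61831 ≈ 506.00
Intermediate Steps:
z(d, l) = 17 + l
b = 62/61831 (b = 1/(1001 - 693/186) = 1/(1001 - 7*33/62) = 1/(1001 - 231/62) = 1/(61831/62) = 62/61831 ≈ 0.0010027)
(z(R(8, 1), 38) + b) + (442 - 1*(-9)) = ((17 + 38) + 62/61831) + (442 - 1*(-9)) = (55 + 62/61831) + (442 + 9) = 3400767/61831 + 451 = 31286548/61831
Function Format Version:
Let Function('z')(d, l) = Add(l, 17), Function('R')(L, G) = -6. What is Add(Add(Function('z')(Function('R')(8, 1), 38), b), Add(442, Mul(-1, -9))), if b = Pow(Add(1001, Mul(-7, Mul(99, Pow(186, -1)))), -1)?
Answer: Rational(31286548, 61831) ≈ 506.00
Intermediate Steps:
Function('z')(d, l) = Add(17, l)
b = Rational(62, 61831) (b = Pow(Add(1001, Mul(-7, Mul(99, Rational(1, 186)))), -1) = Pow(Add(1001, Mul(-7, Rational(33, 62))), -1) = Pow(Add(1001, Rational(-231, 62)), -1) = Pow(Rational(61831, 62), -1) = Rational(62, 61831) ≈ 0.0010027)
Add(Add(Function('z')(Function('R')(8, 1), 38), b), Add(442, Mul(-1, -9))) = Add(Add(Add(17, 38), Rational(62, 61831)), Add(442, Mul(-1, -9))) = Add(Add(55, Rational(62, 61831)), Add(442, 9)) = Add(Rational(3400767, 61831), 451) = Rational(31286548, 61831)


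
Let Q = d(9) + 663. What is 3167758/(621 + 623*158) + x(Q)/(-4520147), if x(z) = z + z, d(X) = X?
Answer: 1301690790046/40703923735 ≈ 31.979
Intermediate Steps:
Q = 672 (Q = 9 + 663 = 672)
x(z) = 2*z
3167758/(621 + 623*158) + x(Q)/(-4520147) = 3167758/(621 + 623*158) + (2*672)/(-4520147) = 3167758/(621 + 98434) + 1344*(-1/4520147) = 3167758/99055 - 1344/4520147 = 3167758*(1/99055) - 1344/4520147 = 287978/9005 - 1344/4520147 = 1301690790046/40703923735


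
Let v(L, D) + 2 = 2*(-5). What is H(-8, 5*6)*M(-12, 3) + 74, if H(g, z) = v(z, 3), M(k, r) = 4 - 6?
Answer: 98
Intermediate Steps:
v(L, D) = -12 (v(L, D) = -2 + 2*(-5) = -2 - 10 = -12)
M(k, r) = -2
H(g, z) = -12
H(-8, 5*6)*M(-12, 3) + 74 = -12*(-2) + 74 = 24 + 74 = 98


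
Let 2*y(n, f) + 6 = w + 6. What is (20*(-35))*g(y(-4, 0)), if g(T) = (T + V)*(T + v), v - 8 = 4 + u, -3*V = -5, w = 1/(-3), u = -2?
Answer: -10325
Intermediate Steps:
w = -⅓ ≈ -0.33333
V = 5/3 (V = -⅓*(-5) = 5/3 ≈ 1.6667)
y(n, f) = -⅙ (y(n, f) = -3 + (-⅓ + 6)/2 = -3 + (½)*(17/3) = -3 + 17/6 = -⅙)
v = 10 (v = 8 + (4 - 2) = 8 + 2 = 10)
g(T) = (10 + T)*(5/3 + T) (g(T) = (T + 5/3)*(T + 10) = (5/3 + T)*(10 + T) = (10 + T)*(5/3 + T))
(20*(-35))*g(y(-4, 0)) = (20*(-35))*(50/3 + (-⅙)² + (35/3)*(-⅙)) = -700*(50/3 + 1/36 - 35/18) = -700*59/4 = -10325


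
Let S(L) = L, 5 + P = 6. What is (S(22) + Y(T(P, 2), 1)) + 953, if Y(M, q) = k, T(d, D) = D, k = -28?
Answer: 947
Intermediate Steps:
P = 1 (P = -5 + 6 = 1)
Y(M, q) = -28
(S(22) + Y(T(P, 2), 1)) + 953 = (22 - 28) + 953 = -6 + 953 = 947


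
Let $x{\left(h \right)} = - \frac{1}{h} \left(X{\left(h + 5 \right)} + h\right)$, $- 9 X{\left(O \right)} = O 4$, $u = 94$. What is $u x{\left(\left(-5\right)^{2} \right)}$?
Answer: $- \frac{658}{15} \approx -43.867$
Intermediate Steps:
$X{\left(O \right)} = - \frac{4 O}{9}$ ($X{\left(O \right)} = - \frac{O 4}{9} = - \frac{4 O}{9}$)
$x{\left(h \right)} = - \frac{- \frac{20}{9} + \frac{5 h}{9}}{h}$ ($x{\left(h \right)} = - \frac{1}{h} \left(- \frac{4 \left(h + 5\right)}{9} + h\right) = - \frac{1}{h} \left(- \frac{4 \left(5 + h\right)}{9} + h\right) = - \frac{1}{h} \left(\left(- \frac{20}{9} - \frac{4 h}{9}\right) + h\right) = - \frac{1}{h} \left(- \frac{20}{9} + \frac{5 h}{9}\right) = - \frac{- \frac{20}{9} + \frac{5 h}{9}}{h}$)
$u x{\left(\left(-5\right)^{2} \right)} = 94 \frac{5 \left(4 - \left(-5\right)^{2}\right)}{9 \left(-5\right)^{2}} = 94 \frac{5 \left(4 - 25\right)}{9 \cdot 25} = 94 \cdot \frac{5}{9} \cdot \frac{1}{25} \left(4 - 25\right) = 94 \cdot \frac{5}{9} \cdot \frac{1}{25} \left(-21\right) = 94 \left(- \frac{7}{15}\right) = - \frac{658}{15}$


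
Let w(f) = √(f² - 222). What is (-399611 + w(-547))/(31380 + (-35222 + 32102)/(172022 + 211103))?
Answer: -30620192875/2404491876 + 76625*√298987/2404491876 ≈ -12.717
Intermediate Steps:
w(f) = √(-222 + f²)
(-399611 + w(-547))/(31380 + (-35222 + 32102)/(172022 + 211103)) = (-399611 + √(-222 + (-547)²))/(31380 + (-35222 + 32102)/(172022 + 211103)) = (-399611 + √(-222 + 299209))/(31380 - 3120/383125) = (-399611 + √298987)/(31380 - 3120*1/383125) = (-399611 + √298987)/(31380 - 624/76625) = (-399611 + √298987)/(2404491876/76625) = (-399611 + √298987)*(76625/2404491876) = -30620192875/2404491876 + 76625*√298987/2404491876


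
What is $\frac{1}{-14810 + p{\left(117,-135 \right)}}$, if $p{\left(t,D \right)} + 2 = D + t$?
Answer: $- \frac{1}{14830} \approx -6.7431 \cdot 10^{-5}$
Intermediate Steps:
$p{\left(t,D \right)} = -2 + D + t$ ($p{\left(t,D \right)} = -2 + \left(D + t\right) = -2 + D + t$)
$\frac{1}{-14810 + p{\left(117,-135 \right)}} = \frac{1}{-14810 - 20} = \frac{1}{-14830} = - \frac{1}{14830}$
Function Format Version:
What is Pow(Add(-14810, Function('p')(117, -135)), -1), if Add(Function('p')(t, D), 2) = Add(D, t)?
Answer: Rational(-1, 14830) ≈ -6.7431e-5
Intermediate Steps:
Function('p')(t, D) = Add(-2, D, t) (Function('p')(t, D) = Add(-2, Add(D, t)) = Add(-2, D, t))
Pow(Add(-14810, Function('p')(117, -135)), -1) = Pow(Add(-14810, Add(-2, -135, 117)), -1) = Pow(Add(-14810, -20), -1) = Pow(-14830, -1) = Rational(-1, 14830)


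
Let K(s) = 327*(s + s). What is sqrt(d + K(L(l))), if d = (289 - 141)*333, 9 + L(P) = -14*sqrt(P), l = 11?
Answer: sqrt(43398 - 9156*sqrt(11)) ≈ 114.15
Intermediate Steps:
L(P) = -9 - 14*sqrt(P)
K(s) = 654*s (K(s) = 327*(2*s) = 654*s)
d = 49284 (d = 148*333 = 49284)
sqrt(d + K(L(l))) = sqrt(49284 + 654*(-9 - 14*sqrt(11))) = sqrt(49284 + (-5886 - 9156*sqrt(11))) = sqrt(43398 - 9156*sqrt(11))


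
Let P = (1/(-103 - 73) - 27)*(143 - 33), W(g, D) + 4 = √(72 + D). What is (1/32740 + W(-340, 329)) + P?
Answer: -194778443/65480 + √401 ≈ -2954.6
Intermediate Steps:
W(g, D) = -4 + √(72 + D)
P = -23765/8 (P = (1/(-176) - 27)*110 = (-1/176 - 27)*110 = -4753/176*110 = -23765/8 ≈ -2970.6)
(1/32740 + W(-340, 329)) + P = (1/32740 + (-4 + √(72 + 329))) - 23765/8 = (1/32740 + (-4 + √401)) - 23765/8 = (-130959/32740 + √401) - 23765/8 = -194778443/65480 + √401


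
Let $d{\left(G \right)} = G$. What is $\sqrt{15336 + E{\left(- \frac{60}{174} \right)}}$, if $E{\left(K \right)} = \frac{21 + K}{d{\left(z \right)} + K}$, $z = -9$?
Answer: $\frac{\sqrt{1126128847}}{271} \approx 123.83$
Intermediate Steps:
$E{\left(K \right)} = \frac{21 + K}{-9 + K}$
$\sqrt{15336 + E{\left(- \frac{60}{174} \right)}} = \sqrt{15336 + \frac{21 - \frac{60}{174}}{-9 - \frac{60}{174}}} = \sqrt{15336 + \frac{21 - \frac{10}{29}}{-9 - \frac{10}{29}}} = \sqrt{15336 + \frac{1}{- \frac{271}{29}} \cdot \frac{599}{29}} = \sqrt{15336 - \frac{599}{271}} = \sqrt{\frac{4155457}{271}} = \frac{\sqrt{1126128847}}{271}$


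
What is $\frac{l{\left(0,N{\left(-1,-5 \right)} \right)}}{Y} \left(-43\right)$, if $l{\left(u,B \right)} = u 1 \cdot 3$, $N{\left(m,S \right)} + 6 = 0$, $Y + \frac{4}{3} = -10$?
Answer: $0$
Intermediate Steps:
$Y = - \frac{34}{3}$ ($Y = - \frac{4}{3} - 10 = - \frac{34}{3} \approx -11.333$)
$N{\left(m,S \right)} = -6$ ($N{\left(m,S \right)} = -6 + 0 = -6$)
$l{\left(u,B \right)} = 3 u$ ($l{\left(u,B \right)} = u 3 = 3 u$)
$\frac{l{\left(0,N{\left(-1,-5 \right)} \right)}}{Y} \left(-43\right) = \frac{3 \cdot 0}{- \frac{34}{3}} \left(-43\right) = 0 \left(- \frac{3}{34}\right) \left(-43\right) = 0 \left(-43\right) = 0$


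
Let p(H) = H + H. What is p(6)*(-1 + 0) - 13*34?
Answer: -454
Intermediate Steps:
p(H) = 2*H
p(6)*(-1 + 0) - 13*34 = (2*6)*(-1 + 0) - 13*34 = 12*(-1) - 442 = -12 - 442 = -454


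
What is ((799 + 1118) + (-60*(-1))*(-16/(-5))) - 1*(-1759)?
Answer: 3868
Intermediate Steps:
((799 + 1118) + (-60*(-1))*(-16/(-5))) - 1*(-1759) = (1917 + (-10*(-6))*(-16*(-1)/5)) + 1759 = (1917 + 60*(-4*(-⅘))) + 1759 = (1917 + 60*(16/5)) + 1759 = (1917 + 192) + 1759 = 2109 + 1759 = 3868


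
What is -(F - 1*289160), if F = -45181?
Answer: 334341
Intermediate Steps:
-(F - 1*289160) = -(-45181 - 1*289160) = -(-45181 - 289160) = -1*(-334341) = 334341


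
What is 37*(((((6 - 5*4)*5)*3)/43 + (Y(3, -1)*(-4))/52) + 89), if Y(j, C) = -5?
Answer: 1747732/559 ≈ 3126.5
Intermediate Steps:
37*(((((6 - 5*4)*5)*3)/43 + (Y(3, -1)*(-4))/52) + 89) = 37*(((((6 - 5*4)*5)*3)/43 - 5*(-4)/52) + 89) = 37*(((((6 - 20)*5)*3)*(1/43) + 20*(1/52)) + 89) = 37*(((-14*5*3)*(1/43) + 5/13) + 89) = 37*((-70*3*(1/43) + 5/13) + 89) = 37*((-210*1/43 + 5/13) + 89) = 37*((-210/43 + 5/13) + 89) = 37*(-2515/559 + 89) = 37*(47236/559) = 1747732/559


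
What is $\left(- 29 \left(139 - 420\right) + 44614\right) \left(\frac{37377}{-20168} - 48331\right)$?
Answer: $- \frac{51432158059555}{20168} \approx -2.5502 \cdot 10^{9}$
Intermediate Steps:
$\left(- 29 \left(139 - 420\right) + 44614\right) \left(\frac{37377}{-20168} - 48331\right) = \left(- 29 \left(139 - 420\right) + 44614\right) \left(37377 \left(- \frac{1}{20168}\right) - 48331\right) = \left(\left(-29\right) \left(-281\right) + 44614\right) \left(- \frac{37377}{20168} - 48331\right) = \left(8149 + 44614\right) \left(- \frac{974776985}{20168}\right) = 52763 \left(- \frac{974776985}{20168}\right) = - \frac{51432158059555}{20168}$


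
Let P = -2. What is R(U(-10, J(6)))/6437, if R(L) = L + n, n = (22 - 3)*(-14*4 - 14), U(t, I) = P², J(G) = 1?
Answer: -1326/6437 ≈ -0.20600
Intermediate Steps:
U(t, I) = 4 (U(t, I) = (-2)² = 4)
n = -1330 (n = 19*(-56 - 14) = 19*(-70) = -1330)
R(L) = -1330 + L (R(L) = L - 1330 = -1330 + L)
R(U(-10, J(6)))/6437 = (-1330 + 4)/6437 = -1326*1/6437 = -1326/6437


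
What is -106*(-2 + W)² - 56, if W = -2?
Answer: -1752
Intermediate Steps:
-106*(-2 + W)² - 56 = -106*(-2 - 2)² - 56 = -106*(-4)² - 56 = -106*16 - 56 = -1696 - 56 = -1752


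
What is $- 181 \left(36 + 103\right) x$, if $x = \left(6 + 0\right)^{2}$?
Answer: $-905724$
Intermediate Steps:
$x = 36$ ($x = 6^{2} = 36$)
$- 181 \left(36 + 103\right) x = - 181 \left(36 + 103\right) 36 = \left(-181\right) 139 \cdot 36 = \left(-25159\right) 36 = -905724$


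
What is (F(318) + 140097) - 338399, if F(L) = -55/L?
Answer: -63060091/318 ≈ -1.9830e+5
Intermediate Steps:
(F(318) + 140097) - 338399 = (-55/318 + 140097) - 338399 = 44550791/318 - 338399 = -63060091/318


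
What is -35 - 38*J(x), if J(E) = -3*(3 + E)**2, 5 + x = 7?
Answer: 2815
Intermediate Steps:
x = 2 (x = -5 + 7 = 2)
-35 - 38*J(x) = -35 - (-114)*(3 + 2)**2 = -35 - (-114)*5**2 = -35 - (-114)*25 = -35 - 38*(-75) = -35 + 2850 = 2815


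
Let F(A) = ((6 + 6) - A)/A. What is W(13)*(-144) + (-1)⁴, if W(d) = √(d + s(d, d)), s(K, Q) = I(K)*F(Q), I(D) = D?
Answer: 1 - 288*√3 ≈ -497.83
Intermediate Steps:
F(A) = (12 - A)/A
s(K, Q) = K*(12 - Q)/Q (s(K, Q) = K*((12 - Q)/Q) = K*(12 - Q)/Q)
W(d) = 2*√3 (W(d) = √(d + d*(12 - d)/d) = √(d + (12 - d)) = √12 = 2*√3)
W(13)*(-144) + (-1)⁴ = (2*√3)*(-144) + (-1)⁴ = -288*√3 + 1 = 1 - 288*√3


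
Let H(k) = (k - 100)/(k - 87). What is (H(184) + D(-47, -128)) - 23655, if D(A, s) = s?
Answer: -2306867/97 ≈ -23782.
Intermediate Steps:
H(k) = (-100 + k)/(-87 + k)
(H(184) + D(-47, -128)) - 23655 = ((-100 + 184)/(-87 + 184) - 128) - 23655 = (84/97 - 128) - 23655 = -12332/97 - 23655 = -2306867/97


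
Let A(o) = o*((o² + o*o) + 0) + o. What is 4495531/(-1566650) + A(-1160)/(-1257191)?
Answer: 4885105513000579/1969578280150 ≈ 2480.3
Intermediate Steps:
A(o) = o + 2*o³ (A(o) = o*((o² + o²) + 0) + o = o*(2*o² + 0) + o = o*(2*o²) + o = 2*o³ + o = o + 2*o³)
4495531/(-1566650) + A(-1160)/(-1257191) = 4495531/(-1566650) + (-1160 + 2*(-1160)³)/(-1257191) = 4495531*(-1/1566650) + (-1160 + 2*(-1560896000))*(-1/1257191) = -4495531/1566650 + (-1160 - 3121792000)*(-1/1257191) = -4495531/1566650 - 3121793160*(-1/1257191) = -4495531/1566650 + 3121793160/1257191 = 4885105513000579/1969578280150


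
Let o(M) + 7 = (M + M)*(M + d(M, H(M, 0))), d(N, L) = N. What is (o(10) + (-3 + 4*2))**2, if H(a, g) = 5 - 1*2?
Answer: 158404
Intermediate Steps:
H(a, g) = 3 (H(a, g) = 5 - 2 = 3)
o(M) = -7 + 4*M**2 (o(M) = -7 + (M + M)*(M + M) = -7 + (2*M)*(2*M) = -7 + 4*M**2)
(o(10) + (-3 + 4*2))**2 = ((-7 + 4*10**2) + (-3 + 4*2))**2 = ((-7 + 4*100) + (-3 + 8))**2 = ((-7 + 400) + 5)**2 = (393 + 5)**2 = 398**2 = 158404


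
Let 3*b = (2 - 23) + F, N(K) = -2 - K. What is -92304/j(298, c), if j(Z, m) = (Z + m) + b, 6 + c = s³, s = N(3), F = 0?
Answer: -5769/10 ≈ -576.90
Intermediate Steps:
s = -5 (s = -2 - 1*3 = -2 - 3 = -5)
c = -131 (c = -6 + (-5)³ = -6 - 125 = -131)
b = -7 (b = ((2 - 23) + 0)/3 = (-21 + 0)/3 = (⅓)*(-21) = -7)
j(Z, m) = -7 + Z + m (j(Z, m) = (Z + m) - 7 = -7 + Z + m)
-92304/j(298, c) = -92304/(-7 + 298 - 131) = -92304/160 = -92304*1/160 = -5769/10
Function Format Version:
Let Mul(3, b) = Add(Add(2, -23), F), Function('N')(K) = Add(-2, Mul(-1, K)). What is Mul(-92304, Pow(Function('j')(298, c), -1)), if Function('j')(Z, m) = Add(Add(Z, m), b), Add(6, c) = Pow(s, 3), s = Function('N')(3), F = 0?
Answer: Rational(-5769, 10) ≈ -576.90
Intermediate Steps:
s = -5 (s = Add(-2, Mul(-1, 3)) = Add(-2, -3) = -5)
c = -131 (c = Add(-6, Pow(-5, 3)) = Add(-6, -125) = -131)
b = -7 (b = Mul(Rational(1, 3), Add(Add(2, -23), 0)) = Mul(Rational(1, 3), Add(-21, 0)) = Mul(Rational(1, 3), -21) = -7)
Function('j')(Z, m) = Add(-7, Z, m) (Function('j')(Z, m) = Add(Add(Z, m), -7) = Add(-7, Z, m))
Mul(-92304, Pow(Function('j')(298, c), -1)) = Mul(-92304, Pow(Add(-7, 298, -131), -1)) = Mul(-92304, Pow(160, -1)) = Mul(-92304, Rational(1, 160)) = Rational(-5769, 10)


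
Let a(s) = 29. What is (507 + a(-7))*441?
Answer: 236376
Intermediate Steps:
(507 + a(-7))*441 = (507 + 29)*441 = 536*441 = 236376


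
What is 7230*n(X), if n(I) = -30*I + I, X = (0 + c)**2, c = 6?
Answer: -7548120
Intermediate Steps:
X = 36 (X = (0 + 6)**2 = 6**2 = 36)
n(I) = -29*I
7230*n(X) = 7230*(-29*36) = 7230*(-1044) = -7548120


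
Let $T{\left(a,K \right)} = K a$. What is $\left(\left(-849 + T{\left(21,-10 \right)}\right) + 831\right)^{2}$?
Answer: $51984$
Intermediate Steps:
$\left(\left(-849 + T{\left(21,-10 \right)}\right) + 831\right)^{2} = \left(\left(-849 - 210\right) + 831\right)^{2} = \left(-1059 + 831\right)^{2} = \left(-228\right)^{2} = 51984$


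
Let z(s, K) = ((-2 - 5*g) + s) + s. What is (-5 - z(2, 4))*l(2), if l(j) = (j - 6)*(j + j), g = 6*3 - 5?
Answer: -928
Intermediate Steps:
g = 13 (g = 18 - 5 = 13)
l(j) = 2*j*(-6 + j) (l(j) = (-6 + j)*(2*j) = 2*j*(-6 + j))
z(s, K) = -67 + 2*s (z(s, K) = ((-2 - 5*13) + s) + s = ((-2 - 65) + s) + s = (-67 + s) + s = -67 + 2*s)
(-5 - z(2, 4))*l(2) = (-5 - (-67 + 2*2))*(2*2*(-6 + 2)) = (-5 - (-67 + 4))*(2*2*(-4)) = (-5 - 1*(-63))*(-16) = (-5 + 63)*(-16) = 58*(-16) = -928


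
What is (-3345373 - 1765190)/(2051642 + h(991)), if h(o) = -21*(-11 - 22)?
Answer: -5110563/2052335 ≈ -2.4901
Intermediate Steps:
h(o) = 693 (h(o) = -21*(-33) = 693)
(-3345373 - 1765190)/(2051642 + h(991)) = (-3345373 - 1765190)/(2051642 + 693) = -5110563/2052335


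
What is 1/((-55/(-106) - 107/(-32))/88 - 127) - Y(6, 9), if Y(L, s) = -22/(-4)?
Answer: -208725891/37895890 ≈ -5.5079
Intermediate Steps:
Y(L, s) = 11/2 (Y(L, s) = -22*(-¼) = 11/2)
1/((-55/(-106) - 107/(-32))/88 - 127) - Y(6, 9) = 1/((-55/(-106) - 107/(-32))/88 - 127) - 1*11/2 = 1/((-55*(-1/106) - 107*(-1/32))*(1/88) - 127) - 11/2 = 1/((55/106 + 107/32)*(1/88) - 127) - 11/2 = 1/((6551/1696)*(1/88) - 127) - 11/2 = 1/(6551/149248 - 127) - 11/2 = 1/(-18947945/149248) - 11/2 = -149248/18947945 - 11/2 = -208725891/37895890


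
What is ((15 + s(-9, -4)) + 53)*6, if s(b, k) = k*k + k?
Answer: 480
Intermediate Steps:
s(b, k) = k + k² (s(b, k) = k² + k = k + k²)
((15 + s(-9, -4)) + 53)*6 = ((15 - 4*(1 - 4)) + 53)*6 = ((15 - 4*(-3)) + 53)*6 = ((15 + 12) + 53)*6 = (27 + 53)*6 = 80*6 = 480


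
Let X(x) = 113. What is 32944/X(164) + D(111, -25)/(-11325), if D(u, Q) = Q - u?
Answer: 373106168/1279725 ≈ 291.55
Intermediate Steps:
32944/X(164) + D(111, -25)/(-11325) = 32944/113 + (-25 - 1*111)/(-11325) = 32944*(1/113) + (-25 - 111)*(-1/11325) = 32944/113 - 136*(-1/11325) = 32944/113 + 136/11325 = 373106168/1279725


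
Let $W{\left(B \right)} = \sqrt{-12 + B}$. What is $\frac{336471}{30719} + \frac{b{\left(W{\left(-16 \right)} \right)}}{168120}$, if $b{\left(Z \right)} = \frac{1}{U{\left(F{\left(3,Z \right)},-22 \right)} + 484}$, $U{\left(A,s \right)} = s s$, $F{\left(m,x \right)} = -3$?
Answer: $\frac{54757344406079}{4999214975040} \approx 10.953$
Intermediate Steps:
$U{\left(A,s \right)} = s^{2}$
$b{\left(Z \right)} = \frac{1}{968}$ ($b{\left(Z \right)} = \frac{1}{\left(-22\right)^{2} + 484} = \frac{1}{484 + 484} = \frac{1}{968}$)
$\frac{336471}{30719} + \frac{b{\left(W{\left(-16 \right)} \right)}}{168120} = \frac{336471}{30719} + \frac{1}{968 \cdot 168120} = 336471 \cdot \frac{1}{30719} + \frac{1}{968} \cdot \frac{1}{168120} = \frac{336471}{30719} + \frac{1}{162740160} = \frac{54757344406079}{4999214975040}$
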